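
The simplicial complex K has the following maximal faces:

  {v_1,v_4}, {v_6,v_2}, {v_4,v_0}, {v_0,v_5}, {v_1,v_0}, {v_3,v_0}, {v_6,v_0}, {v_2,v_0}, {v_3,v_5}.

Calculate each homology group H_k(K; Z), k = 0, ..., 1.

K has 7 vertices, 9 edges.
rank ∂_0 = 0, rank ∂_1 = 6 ⇒ b_0 = 7 − 0 − 6 = 1; all invariant factors of ∂_1 are 1 so no torsion. So H_0 = Z.
rank ∂_1 = 6, rank ∂_2 = 0 ⇒ b_1 = 9 − 6 − 0 = 3. So H_1 = Z^3.

H_0 ≅ Z,  H_1 ≅ Z^3.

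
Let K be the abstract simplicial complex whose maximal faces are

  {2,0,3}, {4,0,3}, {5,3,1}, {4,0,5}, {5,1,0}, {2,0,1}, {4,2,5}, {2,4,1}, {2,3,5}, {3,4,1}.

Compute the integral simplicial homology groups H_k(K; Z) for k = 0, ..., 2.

H_0 ≅ Z,  H_1 ≅ Z_2,  H_2 = 0.

Fix the vertex order 0 < 1 < 2 < 3 < 4 < 5 and write every simplex with vertices in increasing order. Then dim K = 2 and the simplices of K are:

  0-simplices (6): [0], [1], [2], [3], [4], [5]
  1-simplices (15): [0,1], [0,2], [0,3], [0,4], [0,5], [1,2], [1,3], [1,4], [1,5], [2,3], [2,4], [2,5], [3,4], [3,5], [4,5]
  2-simplices (10): [0,1,2], [0,1,5], [0,2,3], [0,3,4], [0,4,5], [1,2,4], [1,3,4], [1,3,5], [2,3,5], [2,4,5]

giving chain groups C_0 ≅ Z^6, C_1 ≅ Z^15, C_2 ≅ Z^10.

∂_1: C_1 → C_0 sends each edge [p,q] (with p < q) to q − p.
As a 6×15 matrix over Z this has rank 5, with invariant factors (1,1,1,1,1).

∂_2: C_2 → C_1 acts by ∂[p,q,r] = [q,r] − [p,r] + [p,q]. For instance
  ∂[0,4,5] = [4,5] − [0,5] + [0,4],
  ∂[1,2,4] = [2,4] − [1,4] + [1,2].
The resulting 15×10 matrix has rank 10, and its Smith normal form has invariant factors (1,1,1,1,1,1,1,1,1,2).

From H_k ≅ ker(∂_k) / im(∂_{k+1}) we obtain:

  H_0: rank C_0 − rank ∂_1 = 6 − 5 = 1, and the invariant factors of ∂_1 are all 1, so H_0 ≅ Z.
  H_1: rank ker ∂_1 − rank ∂_2 = (15 − 5) − 10 = 0, and ∂_2 has invariant factor 2 > 1, so H_1 ≅ Z_2.
  H_2: rank ker ∂_2 − rank ∂_3 = (10 − 10) − 0 = 0, and there is no ∂_3, so H_2 ≅ 0.

(K is a triangulation of the real projective plane RP^2.)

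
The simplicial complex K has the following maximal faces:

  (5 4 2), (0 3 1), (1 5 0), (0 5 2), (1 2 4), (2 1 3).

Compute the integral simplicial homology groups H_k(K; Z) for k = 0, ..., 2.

H_0 = Z,  H_1 = Z,  H_2 = 0.

We work with the vertex ordering 0 < 1 < 2 < 3 < 4 < 5. The simplices of K, each written with vertices in increasing order, are:

  0-simplices (6): [0], [1], [2], [3], [4], [5]
  1-simplices (12): [0,1], [0,2], [0,3], [0,5], [1,2], [1,3], [1,4], [1,5], [2,3], [2,4], [2,5], [4,5]
  2-simplices (6): [0,1,3], [0,1,5], [0,2,5], [1,2,3], [1,2,4], [2,4,5]

giving chain groups C_0 ≅ Z^6, C_1 ≅ Z^12, C_2 ≅ Z^6.

The boundary map ∂_1: C_1 → C_0 sends each edge [p,q] (with p < q) to q − p. For instance
  ∂[1,5] = [5] − [1].
The resulting 6×12 matrix has rank 5, and its Smith normal form has invariant factors (1,1,1,1,1).

Boundary ∂_2: C_2 → C_1 maps a triangle to the signed sum of its edges. For instance
  ∂[0,1,5] = [1,5] − [0,5] + [0,1],
  ∂[0,1,3] = [1,3] − [0,3] + [0,1].
The resulting 12×6 matrix has rank 6, and its Smith normal form has invariant factors (1,1,1,1,1,1).

From H_k ≅ ker(∂_k) / im(∂_{k+1}) we obtain:

  H_0: rank C_0 − rank ∂_1 = 6 − 5 = 1, and the invariant factors of ∂_1 are all 1, so H_0 ≅ Z.
  H_1: rank ker ∂_1 − rank ∂_2 = (12 − 5) − 6 = 1, and the invariant factors of ∂_2 are all 1, so H_1 ≅ Z.
  H_2: rank ker ∂_2 − rank ∂_3 = (6 − 6) − 0 = 0, and there is no ∂_3, so H_2 ≅ 0.

As a check, the Euler characteristic is 6 − 12 + 6 = 0, which agrees with 1 − 1 + 0 = 0.
(K is a triangulation of the cylinder S^1 x I.)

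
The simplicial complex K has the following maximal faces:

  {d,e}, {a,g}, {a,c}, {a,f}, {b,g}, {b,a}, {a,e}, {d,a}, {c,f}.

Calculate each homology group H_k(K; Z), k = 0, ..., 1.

Fix the vertex order a < b < c < d < e < f < g and write every simplex with vertices in increasing order. Then dim K = 1 and the simplices of K are:

  0-simplices (7): a, b, c, d, e, f, g
  1-simplices (9): ab, ac, ad, ae, af, ag, bg, cf, de

Hence C_0 ≅ Z^7, C_1 ≅ Z^9.

Boundary ∂_1: C_1 → C_0 maps an edge to its endpoints' difference, ∂[p,q] = q − p.
As a 7×9 matrix over Z this has rank 6, with invariant factors (1,1,1,1,1,1).

Now H_k = ker ∂_k / im ∂_{k+1}, so:

  H_0: rank C_0 − rank ∂_1 = 7 − 6 = 1, and the invariant factors of ∂_1 are all 1, so H_0 ≅ Z.
  H_1: rank ker ∂_1 − rank ∂_2 = (9 − 6) − 0 = 3, and there is no ∂_2, so H_1 ≅ Z^3.

As a check, the Euler characteristic is 7 − 9 = -2, which agrees with 1 − 3 = -2.
(K is a triangulation of a wedge of 3 circles.)

H_0 ≅ Z,  H_1 ≅ Z^3.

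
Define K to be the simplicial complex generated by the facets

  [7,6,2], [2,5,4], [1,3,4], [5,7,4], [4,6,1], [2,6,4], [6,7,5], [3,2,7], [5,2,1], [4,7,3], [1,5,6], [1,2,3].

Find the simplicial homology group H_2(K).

Take the total order 1 < 2 < 3 < 4 < 5 < 6 < 7 on the vertex set. Then K (dimension 2) consists of the simplices:

  0-simplices (7): [1], [2], [3], [4], [5], [6], [7]
  1-simplices (18): [1,2], [1,3], [1,4], [1,5], [1,6], [2,3], [2,4], [2,5], [2,6], [2,7], [3,4], [3,7], [4,5], [4,6], [4,7], [5,6], [5,7], [6,7]
  2-simplices (12): [1,2,3], [1,2,5], [1,3,4], [1,4,6], [1,5,6], [2,3,7], [2,4,5], [2,4,6], [2,6,7], [3,4,7], [4,5,7], [5,6,7]

giving chain groups C_0 ≅ Z^7, C_1 ≅ Z^18, C_2 ≅ Z^12.

The boundary map ∂_1: C_1 → C_0 maps an edge to its endpoints' difference, ∂[p,q] = q − p. For instance
  ∂[1,3] = [3] − [1].
As a 7×18 matrix over Z this has rank 6, with invariant factors (1,1,1,1,1,1).

The boundary map ∂_2: C_2 → C_1 sends each 2-simplex [p,q,r] to [q,r] − [p,r] + [p,q]. For instance
  ∂[2,4,5] = [4,5] − [2,5] + [2,4],
  ∂[4,5,7] = [5,7] − [4,7] + [4,5].
The resulting 18×12 matrix has rank 12, and its Smith normal form has invariant factors (1,1,1,1,1,1,1,1,1,1,1,2).

Now H_k = ker ∂_k / im ∂_{k+1}, so:

  H_2: rank ker ∂_2 − rank ∂_3 = (12 − 12) − 0 = 0, and there is no ∂_3, so H_2 = 0.

H_2 ≅ 0.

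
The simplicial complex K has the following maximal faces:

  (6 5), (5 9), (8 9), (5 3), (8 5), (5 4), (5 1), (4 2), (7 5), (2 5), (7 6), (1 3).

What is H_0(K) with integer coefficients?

H_0 = Z.

K has 9 vertices, 12 edges.
rank ∂_0 = 0, rank ∂_1 = 8 ⇒ b_0 = 9 − 0 − 8 = 1; all invariant factors of ∂_1 are 1 so no torsion. So H_0 ≅ Z.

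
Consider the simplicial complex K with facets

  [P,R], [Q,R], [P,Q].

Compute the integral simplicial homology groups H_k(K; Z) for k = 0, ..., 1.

K has 3 vertices, 3 edges.
rank ∂_0 = 0, rank ∂_1 = 2 ⇒ b_0 = 3 − 0 − 2 = 1; all invariant factors of ∂_1 are 1 so no torsion. So H_0 ≅ Z.
rank ∂_1 = 2, rank ∂_2 = 0 ⇒ b_1 = 3 − 2 − 0 = 1. So H_1 ≅ Z.

H_0 ≅ Z,  H_1 ≅ Z.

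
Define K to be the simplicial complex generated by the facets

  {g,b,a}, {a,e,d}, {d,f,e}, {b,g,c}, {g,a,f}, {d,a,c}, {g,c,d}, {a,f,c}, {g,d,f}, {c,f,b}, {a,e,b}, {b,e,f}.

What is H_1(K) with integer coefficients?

K has 7 vertices, 18 edges, 12 triangles.
rank ∂_1 = 6, rank ∂_2 = 12 ⇒ b_1 = 18 − 6 − 12 = 0; ∂_2 has invariant factor(s) [2] giving torsion. So H_1 ≅ Z/2.

H_1 ≅ Z/2.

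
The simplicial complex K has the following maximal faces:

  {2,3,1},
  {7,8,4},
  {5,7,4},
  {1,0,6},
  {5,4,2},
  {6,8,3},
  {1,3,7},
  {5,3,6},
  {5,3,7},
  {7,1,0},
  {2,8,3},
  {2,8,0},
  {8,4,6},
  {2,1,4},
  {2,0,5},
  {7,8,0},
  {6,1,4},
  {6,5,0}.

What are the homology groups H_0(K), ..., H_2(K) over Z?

H_0 ≅ Z,  H_1 ≅ Z^2,  H_2 ≅ Z.

Order the vertices as 0 < 1 < 2 < 3 < 4 < 5 < 6 < 7 < 8. Listing each simplex with vertices in this order, K has dimension 2 with simplices:

  0-simplices (9): [0], [1], [2], [3], [4], [5], [6], [7], [8]
  1-simplices (27): (27 of them)
  2-simplices (18): [0,1,6], [0,1,7], [0,2,5], [0,2,8], [0,5,6], [0,7,8], [1,2,3], [1,2,4], [1,3,7], [1,4,6], [2,3,8], [2,4,5], [3,5,6], [3,5,7], [3,6,8], [4,5,7], [4,6,8], [4,7,8]

giving chain groups C_0 ≅ Z^9, C_1 ≅ Z^27, C_2 ≅ Z^18.

∂_1: C_1 → C_0 is given by ∂[p,q] = [q] − [p].
The resulting 9×27 matrix has rank 8, and its Smith normal form has invariant factors (1,1,1,1,1,1,1,1).

Boundary ∂_2: C_2 → C_1 sends each 2-simplex [p,q,r] to [q,r] − [p,r] + [p,q]. For instance
  ∂[3,5,7] = [5,7] − [3,7] + [3,5],
  ∂[0,1,7] = [1,7] − [0,7] + [0,1].
The resulting 27×18 matrix has rank 17, and its Smith normal form has invariant factors (1,1,1,1,1,1,1,1,1,1,1,1,1,1,1,1,1).

Now H_k = ker ∂_k / im ∂_{k+1}, so:

  H_0: rank C_0 − rank ∂_1 = 9 − 8 = 1, and the invariant factors of ∂_1 are all 1, so H_0 = Z.
  H_1: rank ker ∂_1 − rank ∂_2 = (27 − 8) − 17 = 2, and the invariant factors of ∂_2 are all 1, so H_1 = Z^2.
  H_2: rank ker ∂_2 − rank ∂_3 = (18 − 17) − 0 = 1, and there is no ∂_3, so H_2 = Z.

As a check, the Euler characteristic is 9 − 27 + 18 = 0, which agrees with 1 − 2 + 1 = 0.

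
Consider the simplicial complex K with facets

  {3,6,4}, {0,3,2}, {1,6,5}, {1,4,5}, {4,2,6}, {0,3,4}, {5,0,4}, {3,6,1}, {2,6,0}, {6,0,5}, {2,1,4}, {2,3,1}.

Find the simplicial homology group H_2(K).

Order the vertices as 0 < 1 < 2 < 3 < 4 < 5 < 6. Listing each simplex with vertices in this order, K has dimension 2 with simplices:

  0-simplices (7): [0], [1], [2], [3], [4], [5], [6]
  1-simplices (18): [0,2], [0,3], [0,4], [0,5], [0,6], [1,2], [1,3], [1,4], [1,5], [1,6], [2,3], [2,4], [2,6], [3,4], [3,6], [4,5], [4,6], [5,6]
  2-simplices (12): [0,2,3], [0,2,6], [0,3,4], [0,4,5], [0,5,6], [1,2,3], [1,2,4], [1,3,6], [1,4,5], [1,5,6], [2,4,6], [3,4,6]

so the chain groups are C_0 ≅ Z^7, C_1 ≅ Z^18, C_2 ≅ Z^12.

Boundary ∂_1: C_1 → C_0 is given by ∂[p,q] = [q] − [p]. For instance
  ∂[1,5] = [5] − [1].
The 7×18 boundary matrix has rank 6 and Smith normal form diag(1,1,1,1,1,1).

∂_2: C_2 → C_1 maps a triangle to the signed sum of its edges. For instance
  ∂[0,2,6] = [2,6] − [0,6] + [0,2],
  ∂[0,5,6] = [5,6] − [0,6] + [0,5].
The resulting 18×12 matrix has rank 12, and its Smith normal form has invariant factors (1,1,1,1,1,1,1,1,1,1,1,2).

From H_k ≅ ker(∂_k) / im(∂_{k+1}) we obtain:

  H_2: rank ker ∂_2 − rank ∂_3 = (12 − 12) − 0 = 0, and there is no ∂_3, so H_2 ≅ 0.

H_2 = 0.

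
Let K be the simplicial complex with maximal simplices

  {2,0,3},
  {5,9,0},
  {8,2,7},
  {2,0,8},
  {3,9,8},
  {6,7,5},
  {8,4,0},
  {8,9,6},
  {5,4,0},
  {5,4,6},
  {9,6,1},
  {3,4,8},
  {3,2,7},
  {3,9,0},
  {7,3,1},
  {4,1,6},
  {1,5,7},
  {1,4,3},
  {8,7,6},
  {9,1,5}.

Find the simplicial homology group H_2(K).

H_2 = 0.

Order the vertices as 0 < 1 < 2 < 3 < 4 < 5 < 6 < 7 < 8 < 9. Listing each simplex with vertices in this order, K has dimension 2 with simplices:

  0-simplices (10): [0], [1], [2], [3], [4], [5], [6], [7], [8], [9]
  1-simplices (30): (30 of them)
  2-simplices (20): (20 of them)

Hence C_0 ≅ Z^10, C_1 ≅ Z^30, C_2 ≅ Z^20.

The boundary map ∂_1: C_1 → C_0 maps an edge to its endpoints' difference, ∂[p,q] = q − p.
The resulting 10×30 matrix has rank 9, and its Smith normal form has invariant factors (1,1,1,1,1,1,1,1,1).

Boundary ∂_2: C_2 → C_1 acts by ∂[p,q,r] = [q,r] − [p,r] + [p,q]. For instance
  ∂[0,4,8] = [4,8] − [0,8] + [0,4],
  ∂[1,5,7] = [5,7] − [1,7] + [1,5].
As a 30×20 matrix over Z this has rank 20, with invariant factors (1,1,1,1,1,1,1,1,1,1,1,1,1,1,1,1,1,1,1,2).

From H_k ≅ ker(∂_k) / im(∂_{k+1}) we obtain:

  H_2: rank ker ∂_2 − rank ∂_3 = (20 − 20) − 0 = 0, and there is no ∂_3, so H_2 = 0.

(K is a triangulation of the Klein bottle.)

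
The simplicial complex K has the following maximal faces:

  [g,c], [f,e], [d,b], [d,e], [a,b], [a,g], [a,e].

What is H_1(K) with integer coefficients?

Order the vertices as a < b < c < d < e < f < g. Listing each simplex with vertices in this order, K has dimension 1 with simplices:

  0-simplices (7): a, b, c, d, e, f, g
  1-simplices (7): ab, ae, ag, bd, cg, de, ef

so the chain groups are C_0 ≅ Z^7, C_1 ≅ Z^7.

The boundary map ∂_1: C_1 → C_0 maps an edge to its endpoints' difference, ∂[p,q] = q − p.
As a 7×7 matrix over Z this has rank 6, with invariant factors (1,1,1,1,1,1).

Now H_k = ker ∂_k / im ∂_{k+1}, so:

  H_1: rank ker ∂_1 − rank ∂_2 = (7 − 6) − 0 = 1, and there is no ∂_2, so H_1 ≅ Z.

H_1 ≅ Z.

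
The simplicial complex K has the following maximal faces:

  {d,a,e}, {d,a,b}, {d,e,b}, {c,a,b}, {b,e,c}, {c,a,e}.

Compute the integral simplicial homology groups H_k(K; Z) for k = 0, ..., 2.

Order the vertices as a < b < c < d < e. Listing each simplex with vertices in this order, K has dimension 2 with simplices:

  0-simplices (5): a, b, c, d, e
  1-simplices (9): ab, ac, ad, ae, bc, bd, be, ce, de
  2-simplices (6): abc, abd, ace, ade, bce, bde

Hence C_0 ≅ Z^5, C_1 ≅ Z^9, C_2 ≅ Z^6.

The boundary map ∂_1: C_1 → C_0 is given by ∂[p,q] = [q] − [p]. For instance
  ∂bd = d − b.
The resulting 5×9 matrix has rank 4, and its Smith normal form has invariant factors (1,1,1,1).

Boundary ∂_2: C_2 → C_1 maps a triangle to the signed sum of its edges. For instance
  ∂bce = ce − be + bc,
  ∂ace = ce − ae + ac.
This gives a 9×6 integer matrix of rank 5; reducing to Smith normal form yields diagonal entries (1,1,1,1,1).

Computing H_k = (kernel of ∂_k) / (image of ∂_{k+1}):

  H_0: rank C_0 − rank ∂_1 = 5 − 4 = 1, and the invariant factors of ∂_1 are all 1, so H_0 ≅ Z.
  H_1: rank ker ∂_1 − rank ∂_2 = (9 − 4) − 5 = 0, and the invariant factors of ∂_2 are all 1, so H_1 ≅ 0.
  H_2: rank ker ∂_2 − rank ∂_3 = (6 − 5) − 0 = 1, and there is no ∂_3, so H_2 ≅ Z.

H_0 ≅ Z,  H_1 = 0,  H_2 ≅ Z.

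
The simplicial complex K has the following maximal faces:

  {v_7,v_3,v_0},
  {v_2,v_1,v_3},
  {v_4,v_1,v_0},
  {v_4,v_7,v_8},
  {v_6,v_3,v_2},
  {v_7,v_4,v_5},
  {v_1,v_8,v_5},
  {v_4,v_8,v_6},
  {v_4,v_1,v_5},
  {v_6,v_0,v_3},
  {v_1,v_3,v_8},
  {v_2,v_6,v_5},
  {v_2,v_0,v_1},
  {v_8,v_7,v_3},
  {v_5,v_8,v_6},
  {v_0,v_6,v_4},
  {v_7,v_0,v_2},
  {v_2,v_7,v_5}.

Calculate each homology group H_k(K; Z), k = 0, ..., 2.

H_0 = Z,  H_1 = Z ⊕ Z/2Z,  H_2 = 0.

Order the vertices as v_0 < v_1 < v_2 < v_3 < v_4 < v_5 < v_6 < v_7 < v_8. Listing each simplex with vertices in this order, K has dimension 2 with simplices:

  0-simplices (9): [v_0], [v_1], [v_2], [v_3], [v_4], [v_5], [v_6], [v_7], [v_8]
  1-simplices (27): (27 of them)
  2-simplices (18): (18 of them)

giving chain groups C_0 ≅ Z^9, C_1 ≅ Z^27, C_2 ≅ Z^18.

The boundary map ∂_1: C_1 → C_0 maps an edge to its endpoints' difference, ∂[p,q] = q − p.
As a 9×27 matrix over Z this has rank 8, with invariant factors (1,1,1,1,1,1,1,1).

Boundary ∂_2: C_2 → C_1 sends each 2-simplex [p,q,r] to [q,r] − [p,r] + [p,q]. For instance
  ∂[v_4,v_5,v_7] = [v_5,v_7] − [v_4,v_7] + [v_4,v_5],
  ∂[v_1,v_4,v_5] = [v_4,v_5] − [v_1,v_5] + [v_1,v_4].
The resulting 27×18 matrix has rank 18, and its Smith normal form has invariant factors (1,1,1,1,1,1,1,1,1,1,1,1,1,1,1,1,1,2).

From H_k ≅ ker(∂_k) / im(∂_{k+1}) we obtain:

  H_0: rank C_0 − rank ∂_1 = 9 − 8 = 1, and the invariant factors of ∂_1 are all 1, so H_0 ≅ Z.
  H_1: rank ker ∂_1 − rank ∂_2 = (27 − 8) − 18 = 1, and ∂_2 has invariant factor 2 > 1, so H_1 ≅ Z ⊕ Z/2Z.
  H_2: rank ker ∂_2 − rank ∂_3 = (18 − 18) − 0 = 0, and there is no ∂_3, so H_2 ≅ 0.

As a check, the Euler characteristic is 9 − 27 + 18 = 0, which agrees with 1 − 1 + 0 = 0.
(K is a triangulation of the Klein bottle.)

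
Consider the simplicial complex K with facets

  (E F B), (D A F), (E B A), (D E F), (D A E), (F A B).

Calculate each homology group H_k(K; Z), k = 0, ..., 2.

H_0 = Z,  H_1 = 0,  H_2 = Z.

Order the vertices as A < B < D < E < F. Listing each simplex with vertices in this order, K has dimension 2 with simplices:

  0-simplices (5): A, B, D, E, F
  1-simplices (9): AB, AD, AE, AF, BE, BF, DE, DF, EF
  2-simplices (6): ABE, ABF, ADE, ADF, BEF, DEF

giving chain groups C_0 ≅ Z^5, C_1 ≅ Z^9, C_2 ≅ Z^6.

The boundary map ∂_1: C_1 → C_0 is given by ∂[p,q] = [q] − [p].
This gives a 5×9 integer matrix of rank 4; reducing to Smith normal form yields diagonal entries (1,1,1,1).

∂_2: C_2 → C_1 acts by ∂[p,q,r] = [q,r] − [p,r] + [p,q]. For instance
  ∂ABE = BE − AE + AB,
  ∂ABF = BF − AF + AB.
As a 9×6 matrix over Z this has rank 5, with invariant factors (1,1,1,1,1).

Computing H_k = (kernel of ∂_k) / (image of ∂_{k+1}):

  H_0: rank C_0 − rank ∂_1 = 5 − 4 = 1, and the invariant factors of ∂_1 are all 1, so H_0 = Z.
  H_1: rank ker ∂_1 − rank ∂_2 = (9 − 4) − 5 = 0, and the invariant factors of ∂_2 are all 1, so H_1 = 0.
  H_2: rank ker ∂_2 − rank ∂_3 = (6 − 5) − 0 = 1, and there is no ∂_3, so H_2 = Z.

(K is a triangulation of the 2-sphere S^2.)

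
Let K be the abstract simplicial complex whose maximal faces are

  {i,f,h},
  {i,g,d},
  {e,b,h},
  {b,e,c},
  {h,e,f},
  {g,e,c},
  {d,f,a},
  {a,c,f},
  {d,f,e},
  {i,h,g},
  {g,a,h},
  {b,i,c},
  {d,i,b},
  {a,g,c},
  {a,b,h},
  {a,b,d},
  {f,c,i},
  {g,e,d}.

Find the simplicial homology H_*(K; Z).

H_0 ≅ Z,  H_1 ≅ Z^2,  H_2 ≅ Z.

We work with the vertex ordering a < b < c < d < e < f < g < h < i. The simplices of K, each written with vertices in increasing order, are:

  0-simplices (9): a, b, c, d, e, f, g, h, i
  1-simplices (27): ab, ac, ad, af, ag, ah, bc, bd, be, bh, bi, ce, cf, cg, ci, de, df, dg, di, ef, eg, eh, fh, fi, gh, gi, hi
  2-simplices (18): abd, abh, acf, acg, adf, agh, bce, bci, bdi, beh, ceg, cfi, def, deg, dgi, efh, fhi, ghi

Hence C_0 ≅ Z^9, C_1 ≅ Z^27, C_2 ≅ Z^18.

The boundary map ∂_1: C_1 → C_0 maps an edge to its endpoints' difference, ∂[p,q] = q − p. For instance
  ∂be = e − b.
The resulting 9×27 matrix has rank 8, and its Smith normal form has invariant factors (1,1,1,1,1,1,1,1).

∂_2: C_2 → C_1 sends each 2-simplex [p,q,r] to [q,r] − [p,r] + [p,q]. For instance
  ∂acf = cf − af + ac,
  ∂ghi = hi − gi + gh.
This gives a 27×18 integer matrix of rank 17; reducing to Smith normal form yields diagonal entries (1,1,1,1,1,1,1,1,1,1,1,1,1,1,1,1,1).

Now H_k = ker ∂_k / im ∂_{k+1}, so:

  H_0: rank C_0 − rank ∂_1 = 9 − 8 = 1, and the invariant factors of ∂_1 are all 1, so H_0 = Z.
  H_1: rank ker ∂_1 − rank ∂_2 = (27 − 8) − 17 = 2, and the invariant factors of ∂_2 are all 1, so H_1 = Z^2.
  H_2: rank ker ∂_2 − rank ∂_3 = (18 − 17) − 0 = 1, and there is no ∂_3, so H_2 = Z.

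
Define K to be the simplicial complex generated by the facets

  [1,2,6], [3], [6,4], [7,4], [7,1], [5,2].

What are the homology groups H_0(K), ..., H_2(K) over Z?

H_0 ≅ Z^2,  H_1 ≅ Z,  H_2 = 0.

Order the vertices as 1 < 2 < 3 < 4 < 5 < 6 < 7. Listing each simplex with vertices in this order, K has dimension 2 with simplices:

  0-simplices (7): [1], [2], [3], [4], [5], [6], [7]
  1-simplices (7): [1,2], [1,6], [1,7], [2,5], [2,6], [4,6], [4,7]
  2-simplices (1): [1,2,6]

so the chain groups are C_0 ≅ Z^7, C_1 ≅ Z^7, C_2 ≅ Z^1.

The boundary map ∂_1: C_1 → C_0 sends each edge [p,q] (with p < q) to q − p. For instance
  ∂[1,6] = [6] − [1].
As a 7×7 matrix over Z this has rank 5, with invariant factors (1,1,1,1,1).

∂_2: C_2 → C_1 maps a triangle to the signed sum of its edges. For instance
  ∂[1,2,6] = [2,6] − [1,6] + [1,2].
The 7×1 boundary matrix has rank 1 and Smith normal form diag(1).

From H_k ≅ ker(∂_k) / im(∂_{k+1}) we obtain:

  H_0: rank C_0 − rank ∂_1 = 7 − 5 = 2, and the invariant factors of ∂_1 are all 1, so H_0 = Z^2.
  H_1: rank ker ∂_1 − rank ∂_2 = (7 − 5) − 1 = 1, and the invariant factors of ∂_2 are all 1, so H_1 = Z.
  H_2: rank ker ∂_2 − rank ∂_3 = (1 − 1) − 0 = 0, and there is no ∂_3, so H_2 = 0.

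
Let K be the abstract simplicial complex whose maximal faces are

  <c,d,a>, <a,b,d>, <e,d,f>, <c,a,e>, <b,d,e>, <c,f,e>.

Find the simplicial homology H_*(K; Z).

We work with the vertex ordering a < b < c < d < e < f. The simplices of K, each written with vertices in increasing order, are:

  0-simplices (6): a, b, c, d, e, f
  1-simplices (12): ab, ac, ad, ae, bd, be, cd, ce, cf, de, df, ef
  2-simplices (6): abd, acd, ace, bde, cef, def

so the chain groups are C_0 ≅ Z^6, C_1 ≅ Z^12, C_2 ≅ Z^6.

∂_1: C_1 → C_0 is given by ∂[p,q] = [q] − [p]. For instance
  ∂ac = c − a.
The 6×12 boundary matrix has rank 5 and Smith normal form diag(1,1,1,1,1).

The boundary map ∂_2: C_2 → C_1 sends each 2-simplex [p,q,r] to [q,r] − [p,r] + [p,q]. For instance
  ∂cef = ef − cf + ce,
  ∂ace = ce − ae + ac.
As a 12×6 matrix over Z this has rank 6, with invariant factors (1,1,1,1,1,1).

Now H_k = ker ∂_k / im ∂_{k+1}, so:

  H_0: rank C_0 − rank ∂_1 = 6 − 5 = 1, and the invariant factors of ∂_1 are all 1, so H_0 ≅ Z.
  H_1: rank ker ∂_1 − rank ∂_2 = (12 − 5) − 6 = 1, and the invariant factors of ∂_2 are all 1, so H_1 ≅ Z.
  H_2: rank ker ∂_2 − rank ∂_3 = (6 − 6) − 0 = 0, and there is no ∂_3, so H_2 ≅ 0.

(K is a triangulation of the cylinder S^1 x I.)

H_0 ≅ Z,  H_1 ≅ Z,  H_2 = 0.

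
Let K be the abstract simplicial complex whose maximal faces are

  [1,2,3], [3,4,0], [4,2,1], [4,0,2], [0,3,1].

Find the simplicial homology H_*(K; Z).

Fix the vertex order 0 < 1 < 2 < 3 < 4 and write every simplex with vertices in increasing order. Then dim K = 2 and the simplices of K are:

  0-simplices (5): [0], [1], [2], [3], [4]
  1-simplices (10): [0,1], [0,2], [0,3], [0,4], [1,2], [1,3], [1,4], [2,3], [2,4], [3,4]
  2-simplices (5): [0,1,3], [0,2,4], [0,3,4], [1,2,3], [1,2,4]

Hence C_0 ≅ Z^5, C_1 ≅ Z^10, C_2 ≅ Z^5.

Boundary ∂_1: C_1 → C_0 is given by ∂[p,q] = [q] − [p].
As a 5×10 matrix over Z this has rank 4, with invariant factors (1,1,1,1).

The boundary map ∂_2: C_2 → C_1 acts by ∂[p,q,r] = [q,r] − [p,r] + [p,q]. For instance
  ∂[1,2,3] = [2,3] − [1,3] + [1,2],
  ∂[0,2,4] = [2,4] − [0,4] + [0,2].
This gives a 10×5 integer matrix of rank 5; reducing to Smith normal form yields diagonal entries (1,1,1,1,1).

Now H_k = ker ∂_k / im ∂_{k+1}, so:

  H_0: rank C_0 − rank ∂_1 = 5 − 4 = 1, and the invariant factors of ∂_1 are all 1, so H_0 ≅ Z.
  H_1: rank ker ∂_1 − rank ∂_2 = (10 − 4) − 5 = 1, and the invariant factors of ∂_2 are all 1, so H_1 ≅ Z.
  H_2: rank ker ∂_2 − rank ∂_3 = (5 − 5) − 0 = 0, and there is no ∂_3, so H_2 ≅ 0.

(K is a triangulation of the Möbius band.)

H_0 = Z,  H_1 = Z,  H_2 = 0.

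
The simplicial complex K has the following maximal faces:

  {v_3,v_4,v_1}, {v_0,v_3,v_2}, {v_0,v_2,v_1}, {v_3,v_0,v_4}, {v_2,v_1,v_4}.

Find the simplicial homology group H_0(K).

We work with the vertex ordering v_0 < v_1 < v_2 < v_3 < v_4. The simplices of K, each written with vertices in increasing order, are:

  0-simplices (5): [v_0], [v_1], [v_2], [v_3], [v_4]
  1-simplices (10): [v_0,v_1], [v_0,v_2], [v_0,v_3], [v_0,v_4], [v_1,v_2], [v_1,v_3], [v_1,v_4], [v_2,v_3], [v_2,v_4], [v_3,v_4]
  2-simplices (5): [v_0,v_1,v_2], [v_0,v_2,v_3], [v_0,v_3,v_4], [v_1,v_2,v_4], [v_1,v_3,v_4]

giving chain groups C_0 ≅ Z^5, C_1 ≅ Z^10, C_2 ≅ Z^5.

The boundary map ∂_1: C_1 → C_0 sends each edge [p,q] (with p < q) to q − p.
This gives a 5×10 integer matrix of rank 4; reducing to Smith normal form yields diagonal entries (1,1,1,1).

∂_2: C_2 → C_1 acts by ∂[p,q,r] = [q,r] − [p,r] + [p,q]. For instance
  ∂[v_1,v_2,v_4] = [v_2,v_4] − [v_1,v_4] + [v_1,v_2],
  ∂[v_0,v_1,v_2] = [v_1,v_2] − [v_0,v_2] + [v_0,v_1].
The resulting 10×5 matrix has rank 5, and its Smith normal form has invariant factors (1,1,1,1,1).

From H_k ≅ ker(∂_k) / im(∂_{k+1}) we obtain:

  H_0: rank C_0 − rank ∂_1 = 5 − 4 = 1, and the invariant factors of ∂_1 are all 1, so H_0 = Z.

(K is a triangulation of the Möbius band.)

H_0 = Z.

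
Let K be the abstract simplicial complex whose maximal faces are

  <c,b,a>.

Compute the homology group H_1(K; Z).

We work with the vertex ordering a < b < c. The simplices of K, each written with vertices in increasing order, are:

  0-simplices (3): a, b, c
  1-simplices (3): ab, ac, bc
  2-simplices (1): abc

giving chain groups C_0 ≅ Z^3, C_1 ≅ Z^3, C_2 ≅ Z^1.

Boundary ∂_1: C_1 → C_0 is given by ∂[p,q] = [q] − [p]. For instance
  ∂ab = b − a.
The 3×3 boundary matrix has rank 2 and Smith normal form diag(1,1).

∂_2: C_2 → C_1 sends each 2-simplex [p,q,r] to [q,r] − [p,r] + [p,q]. For instance
  ∂abc = bc − ac + ab.
This gives a 3×1 integer matrix of rank 1; reducing to Smith normal form yields diagonal entries (1).

From H_k ≅ ker(∂_k) / im(∂_{k+1}) we obtain:

  H_1: rank ker ∂_1 − rank ∂_2 = (3 − 2) − 1 = 0, and the invariant factors of ∂_2 are all 1, so H_1 = 0.

H_1 = 0.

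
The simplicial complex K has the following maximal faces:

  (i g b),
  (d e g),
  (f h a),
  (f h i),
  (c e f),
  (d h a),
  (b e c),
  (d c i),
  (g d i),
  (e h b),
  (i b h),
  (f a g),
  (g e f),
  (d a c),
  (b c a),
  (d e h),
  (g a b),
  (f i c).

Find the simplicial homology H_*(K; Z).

H_0 = Z,  H_1 = Z^2,  H_2 = Z.

We work with the vertex ordering a < b < c < d < e < f < g < h < i. The simplices of K, each written with vertices in increasing order, are:

  0-simplices (9): a, b, c, d, e, f, g, h, i
  1-simplices (27): ab, ac, ad, af, ag, ah, bc, be, bg, bh, bi, cd, ce, cf, ci, de, dg, dh, di, ef, eg, eh, fg, fh, fi, gi, hi
  2-simplices (18): abc, abg, acd, adh, afg, afh, bce, beh, bgi, bhi, cdi, cef, cfi, deg, deh, dgi, efg, fhi

so the chain groups are C_0 ≅ Z^9, C_1 ≅ Z^27, C_2 ≅ Z^18.

The boundary map ∂_1: C_1 → C_0 sends each edge [p,q] (with p < q) to q − p. For instance
  ∂dg = g − d.
The 9×27 boundary matrix has rank 8 and Smith normal form diag(1,1,1,1,1,1,1,1).

The boundary map ∂_2: C_2 → C_1 acts by ∂[p,q,r] = [q,r] − [p,r] + [p,q]. For instance
  ∂cef = ef − cf + ce,
  ∂afg = fg − ag + af.
This gives a 27×18 integer matrix of rank 17; reducing to Smith normal form yields diagonal entries (1,1,1,1,1,1,1,1,1,1,1,1,1,1,1,1,1).

From H_k ≅ ker(∂_k) / im(∂_{k+1}) we obtain:

  H_0: rank C_0 − rank ∂_1 = 9 − 8 = 1, and the invariant factors of ∂_1 are all 1, so H_0 = Z.
  H_1: rank ker ∂_1 − rank ∂_2 = (27 − 8) − 17 = 2, and the invariant factors of ∂_2 are all 1, so H_1 = Z^2.
  H_2: rank ker ∂_2 − rank ∂_3 = (18 − 17) − 0 = 1, and there is no ∂_3, so H_2 = Z.

(K is a triangulation of the torus T^2.)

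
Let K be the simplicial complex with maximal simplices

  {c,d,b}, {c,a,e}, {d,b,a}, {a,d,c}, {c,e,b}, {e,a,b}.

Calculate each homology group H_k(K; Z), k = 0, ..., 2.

Fix the vertex order a < b < c < d < e and write every simplex with vertices in increasing order. Then dim K = 2 and the simplices of K are:

  0-simplices (5): a, b, c, d, e
  1-simplices (9): ab, ac, ad, ae, bc, bd, be, cd, ce
  2-simplices (6): abd, abe, acd, ace, bcd, bce

Hence C_0 ≅ Z^5, C_1 ≅ Z^9, C_2 ≅ Z^6.

∂_1: C_1 → C_0 is given by ∂[p,q] = [q] − [p]. For instance
  ∂ce = e − c.
The 5×9 boundary matrix has rank 4 and Smith normal form diag(1,1,1,1).

The boundary map ∂_2: C_2 → C_1 acts by ∂[p,q,r] = [q,r] − [p,r] + [p,q]. For instance
  ∂acd = cd − ad + ac,
  ∂ace = ce − ae + ac.
This gives a 9×6 integer matrix of rank 5; reducing to Smith normal form yields diagonal entries (1,1,1,1,1).

Now H_k = ker ∂_k / im ∂_{k+1}, so:

  H_0: rank C_0 − rank ∂_1 = 5 − 4 = 1, and the invariant factors of ∂_1 are all 1, so H_0 = Z.
  H_1: rank ker ∂_1 − rank ∂_2 = (9 − 4) − 5 = 0, and the invariant factors of ∂_2 are all 1, so H_1 = 0.
  H_2: rank ker ∂_2 − rank ∂_3 = (6 − 5) − 0 = 1, and there is no ∂_3, so H_2 = Z.

As a check, the Euler characteristic is 5 − 9 + 6 = 2, which agrees with 1 − 0 + 1 = 2.
(K is a triangulation of the 2-sphere S^2.)

H_0 = Z,  H_1 = 0,  H_2 = Z.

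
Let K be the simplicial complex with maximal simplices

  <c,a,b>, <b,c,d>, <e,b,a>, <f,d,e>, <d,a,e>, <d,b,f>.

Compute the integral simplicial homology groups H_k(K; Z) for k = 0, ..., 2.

Order the vertices as a < b < c < d < e < f. Listing each simplex with vertices in this order, K has dimension 2 with simplices:

  0-simplices (6): a, b, c, d, e, f
  1-simplices (12): ab, ac, ad, ae, bc, bd, be, bf, cd, de, df, ef
  2-simplices (6): abc, abe, ade, bcd, bdf, def

so the chain groups are C_0 ≅ Z^6, C_1 ≅ Z^12, C_2 ≅ Z^6.

Boundary ∂_1: C_1 → C_0 sends each edge [p,q] (with p < q) to q − p. For instance
  ∂bd = d − b.
As a 6×12 matrix over Z this has rank 5, with invariant factors (1,1,1,1,1).

The boundary map ∂_2: C_2 → C_1 maps a triangle to the signed sum of its edges. For instance
  ∂abe = be − ae + ab,
  ∂bdf = df − bf + bd.
The resulting 12×6 matrix has rank 6, and its Smith normal form has invariant factors (1,1,1,1,1,1).

Now H_k = ker ∂_k / im ∂_{k+1}, so:

  H_0: rank C_0 − rank ∂_1 = 6 − 5 = 1, and the invariant factors of ∂_1 are all 1, so H_0 ≅ Z.
  H_1: rank ker ∂_1 − rank ∂_2 = (12 − 5) − 6 = 1, and the invariant factors of ∂_2 are all 1, so H_1 ≅ Z.
  H_2: rank ker ∂_2 − rank ∂_3 = (6 − 6) − 0 = 0, and there is no ∂_3, so H_2 ≅ 0.

As a check, the Euler characteristic is 6 − 12 + 6 = 0, which agrees with 1 − 1 + 0 = 0.
(K is a triangulation of the cylinder S^1 x I.)

H_0 ≅ Z,  H_1 ≅ Z,  H_2 = 0.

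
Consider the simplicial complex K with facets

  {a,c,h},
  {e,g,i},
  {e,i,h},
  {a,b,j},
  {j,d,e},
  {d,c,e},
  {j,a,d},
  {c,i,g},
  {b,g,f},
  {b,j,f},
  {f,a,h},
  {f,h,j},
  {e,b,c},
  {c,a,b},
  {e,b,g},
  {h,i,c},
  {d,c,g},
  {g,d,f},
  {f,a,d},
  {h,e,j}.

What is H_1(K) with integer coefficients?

We work with the vertex ordering a < b < c < d < e < f < g < h < i < j. The simplices of K, each written with vertices in increasing order, are:

  0-simplices (10): a, b, c, d, e, f, g, h, i, j
  1-simplices (30): ab, ac, ad, af, ah, aj, bc, be, bf, bg, bj, cd, ce, cg, ch, ci, de, df, dg, dj, eg, eh, ei, ej, fg, fh, fj, gi, hi, hj
  2-simplices (20): abc, abj, ach, adf, adj, afh, bce, beg, bfg, bfj, cde, cdg, cgi, chi, dej, dfg, egi, ehi, ehj, fhj

giving chain groups C_0 ≅ Z^10, C_1 ≅ Z^30, C_2 ≅ Z^20.

The boundary map ∂_1: C_1 → C_0 sends each edge [p,q] (with p < q) to q − p.
The 10×30 boundary matrix has rank 9 and Smith normal form diag(1,1,1,1,1,1,1,1,1).

Boundary ∂_2: C_2 → C_1 sends each 2-simplex [p,q,r] to [q,r] − [p,r] + [p,q]. For instance
  ∂ach = ch − ah + ac,
  ∂afh = fh − ah + af.
This gives a 30×20 integer matrix of rank 20; reducing to Smith normal form yields diagonal entries (1,1,1,1,1,1,1,1,1,1,1,1,1,1,1,1,1,1,1,2).

Reading off H_k = ker ∂_k / im ∂_{k+1}:

  H_1: rank ker ∂_1 − rank ∂_2 = (30 − 9) − 20 = 1, and ∂_2 has invariant factor 2 > 1, so H_1 = Z ⊕ Z/2Z.

(K is a triangulation of the Klein bottle.)

H_1 ≅ Z ⊕ Z/2Z.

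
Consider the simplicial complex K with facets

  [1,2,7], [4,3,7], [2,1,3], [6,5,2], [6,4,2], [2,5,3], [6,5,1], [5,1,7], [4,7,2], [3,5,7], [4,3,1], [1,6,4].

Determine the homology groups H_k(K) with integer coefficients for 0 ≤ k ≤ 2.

We work with the vertex ordering 1 < 2 < 3 < 4 < 5 < 6 < 7. The simplices of K, each written with vertices in increasing order, are:

  0-simplices (7): [1], [2], [3], [4], [5], [6], [7]
  1-simplices (18): [1,2], [1,3], [1,4], [1,5], [1,6], [1,7], [2,3], [2,4], [2,5], [2,6], [2,7], [3,4], [3,5], [3,7], [4,6], [4,7], [5,6], [5,7]
  2-simplices (12): [1,2,3], [1,2,7], [1,3,4], [1,4,6], [1,5,6], [1,5,7], [2,3,5], [2,4,6], [2,4,7], [2,5,6], [3,4,7], [3,5,7]

Hence C_0 ≅ Z^7, C_1 ≅ Z^18, C_2 ≅ Z^12.

∂_1: C_1 → C_0 is given by ∂[p,q] = [q] − [p].
As a 7×18 matrix over Z this has rank 6, with invariant factors (1,1,1,1,1,1).

Boundary ∂_2: C_2 → C_1 acts by ∂[p,q,r] = [q,r] − [p,r] + [p,q]. For instance
  ∂[3,5,7] = [5,7] − [3,7] + [3,5],
  ∂[1,4,6] = [4,6] − [1,6] + [1,4].
The 18×12 boundary matrix has rank 12 and Smith normal form diag(1,1,1,1,1,1,1,1,1,1,1,2).

Now H_k = ker ∂_k / im ∂_{k+1}, so:

  H_0: rank C_0 − rank ∂_1 = 7 − 6 = 1, and the invariant factors of ∂_1 are all 1, so H_0 ≅ Z.
  H_1: rank ker ∂_1 − rank ∂_2 = (18 − 6) − 12 = 0, and ∂_2 has invariant factor 2 > 1, so H_1 ≅ Z/2Z.
  H_2: rank ker ∂_2 − rank ∂_3 = (12 − 12) − 0 = 0, and there is no ∂_3, so H_2 ≅ 0.

As a check, the Euler characteristic is 7 − 18 + 12 = 1, which agrees with 1 − 0 + 0 = 1.

H_0 ≅ Z,  H_1 ≅ Z/2Z,  H_2 = 0.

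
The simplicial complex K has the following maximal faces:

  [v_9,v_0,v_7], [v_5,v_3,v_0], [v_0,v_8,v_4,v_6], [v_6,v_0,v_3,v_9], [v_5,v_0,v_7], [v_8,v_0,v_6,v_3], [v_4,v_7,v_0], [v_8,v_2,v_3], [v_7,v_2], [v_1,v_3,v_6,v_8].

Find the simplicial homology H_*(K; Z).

Take the total order v_0 < v_1 < v_2 < v_3 < v_4 < v_5 < v_6 < v_7 < v_8 < v_9 on the vertex set. Then K (dimension 3) consists of the simplices:

  0-simplices (10): [v_0], [v_1], [v_2], [v_3], [v_4], [v_5], [v_6], [v_7], [v_8], [v_9]
  1-simplices (24): (24 of them)
  2-simplices (18): (18 of them)
  3-simplices (4): [v_0,v_3,v_6,v_8], [v_0,v_3,v_6,v_9], [v_0,v_4,v_6,v_8], [v_1,v_3,v_6,v_8]

Hence C_0 ≅ Z^10, C_1 ≅ Z^24, C_2 ≅ Z^18, C_3 ≅ Z^4.

∂_1: C_1 → C_0 is given by ∂[p,q] = [q] − [p]. For instance
  ∂[v_7,v_9] = [v_9] − [v_7].
This gives a 10×24 integer matrix of rank 9; reducing to Smith normal form yields diagonal entries (1,1,1,1,1,1,1,1,1).

∂_2: C_2 → C_1 acts by ∂[p,q,r] = [q,r] − [p,r] + [p,q]. For instance
  ∂[v_0,v_6,v_8] = [v_6,v_8] − [v_0,v_8] + [v_0,v_6],
  ∂[v_0,v_3,v_8] = [v_3,v_8] − [v_0,v_8] + [v_0,v_3].
As a 24×18 matrix over Z this has rank 14, with invariant factors (1,1,1,1,1,1,1,1,1,1,1,1,1,1).

∂_3: C_3 → C_2 sends each 3-simplex σ to the alternating sum Σ_i (−1)^i (σ with its i-th vertex removed). For instance
  ∂[v_0,v_3,v_6,v_9] = [v_3,v_6,v_9] − [v_0,v_6,v_9] + [v_0,v_3,v_9] − [v_0,v_3,v_6],
  ∂[v_1,v_3,v_6,v_8] = [v_3,v_6,v_8] − [v_1,v_6,v_8] + [v_1,v_3,v_8] − [v_1,v_3,v_6].
The resulting 18×4 matrix has rank 4, and its Smith normal form has invariant factors (1,1,1,1).

Computing H_k = (kernel of ∂_k) / (image of ∂_{k+1}):

  H_0: rank C_0 − rank ∂_1 = 10 − 9 = 1, and the invariant factors of ∂_1 are all 1, so H_0 ≅ Z.
  H_1: rank ker ∂_1 − rank ∂_2 = (24 − 9) − 14 = 1, and the invariant factors of ∂_2 are all 1, so H_1 ≅ Z.
  H_2: rank ker ∂_2 − rank ∂_3 = (18 − 14) − 4 = 0, and the invariant factors of ∂_3 are all 1, so H_2 ≅ 0.
  H_3: rank ker ∂_3 − rank ∂_4 = (4 − 4) − 0 = 0, and there is no ∂_4, so H_3 ≅ 0.

H_0 ≅ Z,  H_1 ≅ Z,  H_2 = 0,  H_3 = 0.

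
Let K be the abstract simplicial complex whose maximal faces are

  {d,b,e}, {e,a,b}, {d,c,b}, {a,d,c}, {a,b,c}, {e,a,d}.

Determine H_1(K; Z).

H_1 ≅ 0.

We work with the vertex ordering a < b < c < d < e. The simplices of K, each written with vertices in increasing order, are:

  0-simplices (5): a, b, c, d, e
  1-simplices (9): ab, ac, ad, ae, bc, bd, be, cd, de
  2-simplices (6): abc, abe, acd, ade, bcd, bde

so the chain groups are C_0 ≅ Z^5, C_1 ≅ Z^9, C_2 ≅ Z^6.

Boundary ∂_1: C_1 → C_0 sends each edge [p,q] (with p < q) to q − p.
The 5×9 boundary matrix has rank 4 and Smith normal form diag(1,1,1,1).

∂_2: C_2 → C_1 acts by ∂[p,q,r] = [q,r] − [p,r] + [p,q]. For instance
  ∂abc = bc − ac + ab,
  ∂ade = de − ae + ad.
This gives a 9×6 integer matrix of rank 5; reducing to Smith normal form yields diagonal entries (1,1,1,1,1).

Now H_k = ker ∂_k / im ∂_{k+1}, so:

  H_1: rank ker ∂_1 − rank ∂_2 = (9 − 4) − 5 = 0, and the invariant factors of ∂_2 are all 1, so H_1 = 0.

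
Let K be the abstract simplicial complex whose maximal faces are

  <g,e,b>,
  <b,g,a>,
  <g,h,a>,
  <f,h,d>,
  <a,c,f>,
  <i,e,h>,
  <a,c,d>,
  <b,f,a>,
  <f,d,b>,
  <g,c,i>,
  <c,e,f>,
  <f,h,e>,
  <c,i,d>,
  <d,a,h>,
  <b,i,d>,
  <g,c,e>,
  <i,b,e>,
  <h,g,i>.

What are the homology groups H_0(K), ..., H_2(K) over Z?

K has 9 vertices, 27 edges, 18 triangles.
rank ∂_0 = 0, rank ∂_1 = 8 ⇒ b_0 = 9 − 0 − 8 = 1; all invariant factors of ∂_1 are 1 so no torsion. So H_0 ≅ Z.
rank ∂_1 = 8, rank ∂_2 = 18 ⇒ b_1 = 27 − 8 − 18 = 1; ∂_2 has invariant factor(s) [2] giving torsion. So H_1 ≅ Z ⊕ Z/2Z.
rank ∂_2 = 18, rank ∂_3 = 0 ⇒ b_2 = 18 − 18 − 0 = 0. So H_2 ≅ 0.

H_0 = Z,  H_1 = Z ⊕ Z/2Z,  H_2 = 0.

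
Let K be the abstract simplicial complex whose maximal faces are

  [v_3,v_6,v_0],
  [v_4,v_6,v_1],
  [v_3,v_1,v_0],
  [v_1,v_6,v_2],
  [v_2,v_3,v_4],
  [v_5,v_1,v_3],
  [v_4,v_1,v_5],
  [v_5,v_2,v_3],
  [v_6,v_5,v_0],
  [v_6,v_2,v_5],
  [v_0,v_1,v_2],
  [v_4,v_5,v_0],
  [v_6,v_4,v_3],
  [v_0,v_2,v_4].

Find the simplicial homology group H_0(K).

We work with the vertex ordering v_0 < v_1 < v_2 < v_3 < v_4 < v_5 < v_6. The simplices of K, each written with vertices in increasing order, are:

  0-simplices (7): [v_0], [v_1], [v_2], [v_3], [v_4], [v_5], [v_6]
  1-simplices (21): (21 of them)
  2-simplices (14): (14 of them)

giving chain groups C_0 ≅ Z^7, C_1 ≅ Z^21, C_2 ≅ Z^14.

∂_1: C_1 → C_0 sends each edge [p,q] (with p < q) to q − p.
This gives a 7×21 integer matrix of rank 6; reducing to Smith normal form yields diagonal entries (1,1,1,1,1,1).

The boundary map ∂_2: C_2 → C_1 acts by ∂[p,q,r] = [q,r] − [p,r] + [p,q]. For instance
  ∂[v_1,v_4,v_6] = [v_4,v_6] − [v_1,v_6] + [v_1,v_4],
  ∂[v_2,v_5,v_6] = [v_5,v_6] − [v_2,v_6] + [v_2,v_5].
As a 21×14 matrix over Z this has rank 13, with invariant factors (1,1,1,1,1,1,1,1,1,1,1,1,1).

Computing H_k = (kernel of ∂_k) / (image of ∂_{k+1}):

  H_0: rank C_0 − rank ∂_1 = 7 − 6 = 1, and the invariant factors of ∂_1 are all 1, so H_0 = Z.

H_0 = Z.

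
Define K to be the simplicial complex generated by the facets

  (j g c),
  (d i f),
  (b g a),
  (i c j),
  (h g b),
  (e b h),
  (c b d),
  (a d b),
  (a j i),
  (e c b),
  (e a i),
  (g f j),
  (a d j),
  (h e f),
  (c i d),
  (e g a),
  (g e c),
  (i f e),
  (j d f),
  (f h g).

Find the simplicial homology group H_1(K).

H_1 = Z × Z/2.

Fix the vertex order a < b < c < d < e < f < g < h < i < j and write every simplex with vertices in increasing order. Then dim K = 2 and the simplices of K are:

  0-simplices (10): a, b, c, d, e, f, g, h, i, j
  1-simplices (30): ab, ad, ae, ag, ai, aj, bc, bd, be, bg, bh, cd, ce, cg, ci, cj, df, di, dj, ef, eg, eh, ei, fg, fh, fi, fj, gh, gj, ij
  2-simplices (20): abd, abg, adj, aeg, aei, aij, bcd, bce, beh, bgh, cdi, ceg, cgj, cij, dfi, dfj, efh, efi, fgh, fgj

giving chain groups C_0 ≅ Z^10, C_1 ≅ Z^30, C_2 ≅ Z^20.

Boundary ∂_1: C_1 → C_0 sends each edge [p,q] (with p < q) to q − p. For instance
  ∂bc = c − b.
The 10×30 boundary matrix has rank 9 and Smith normal form diag(1,1,1,1,1,1,1,1,1).

The boundary map ∂_2: C_2 → C_1 sends each 2-simplex [p,q,r] to [q,r] − [p,r] + [p,q]. For instance
  ∂fgj = gj − fj + fg,
  ∂ceg = eg − cg + ce.
The resulting 30×20 matrix has rank 20, and its Smith normal form has invariant factors (1,1,1,1,1,1,1,1,1,1,1,1,1,1,1,1,1,1,1,2).

From H_k ≅ ker(∂_k) / im(∂_{k+1}) we obtain:

  H_1: rank ker ∂_1 − rank ∂_2 = (30 − 9) − 20 = 1, and ∂_2 has invariant factor 2 > 1, so H_1 ≅ Z × Z/2.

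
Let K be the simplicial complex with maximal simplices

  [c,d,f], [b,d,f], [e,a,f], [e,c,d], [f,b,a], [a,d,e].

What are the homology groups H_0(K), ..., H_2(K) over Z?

Order the vertices as a < b < c < d < e < f. Listing each simplex with vertices in this order, K has dimension 2 with simplices:

  0-simplices (6): a, b, c, d, e, f
  1-simplices (12): ab, ad, ae, af, bd, bf, cd, ce, cf, de, df, ef
  2-simplices (6): abf, ade, aef, bdf, cde, cdf

Hence C_0 ≅ Z^6, C_1 ≅ Z^12, C_2 ≅ Z^6.

∂_1: C_1 → C_0 is given by ∂[p,q] = [q] − [p].
As a 6×12 matrix over Z this has rank 5, with invariant factors (1,1,1,1,1).

∂_2: C_2 → C_1 sends each 2-simplex [p,q,r] to [q,r] − [p,r] + [p,q]. For instance
  ∂cde = de − ce + cd,
  ∂aef = ef − af + ae.
This gives a 12×6 integer matrix of rank 6; reducing to Smith normal form yields diagonal entries (1,1,1,1,1,1).

Now H_k = ker ∂_k / im ∂_{k+1}, so:

  H_0: rank C_0 − rank ∂_1 = 6 − 5 = 1, and the invariant factors of ∂_1 are all 1, so H_0 = Z.
  H_1: rank ker ∂_1 − rank ∂_2 = (12 − 5) − 6 = 1, and the invariant factors of ∂_2 are all 1, so H_1 = Z.
  H_2: rank ker ∂_2 − rank ∂_3 = (6 − 6) − 0 = 0, and there is no ∂_3, so H_2 = 0.

H_0 ≅ Z,  H_1 ≅ Z,  H_2 = 0.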